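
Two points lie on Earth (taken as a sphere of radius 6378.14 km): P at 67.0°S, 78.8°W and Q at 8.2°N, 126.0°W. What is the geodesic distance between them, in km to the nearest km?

9178 km

Let φ₁ = -1.1694 rad, φ₂ = 0.1431 rad, and Δλ = -0.8238 rad.
cos c = sin φ₁ sin φ₂ + cos φ₁ cos φ₂ cos Δλ = (-0.9205)(0.1426) + (0.3907)(0.9898)(0.6794) = 0.13147,
so c = arccos(0.13147) = 1.43894 rad.
Distance = R·c = 6378.14 × 1.4389 ≈ 9178 km.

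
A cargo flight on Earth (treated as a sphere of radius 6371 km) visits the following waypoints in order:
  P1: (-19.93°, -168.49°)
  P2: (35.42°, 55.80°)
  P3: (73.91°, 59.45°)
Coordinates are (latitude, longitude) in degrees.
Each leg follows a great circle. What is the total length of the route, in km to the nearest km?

19656 km

Leg P1→P2: central angle 2.4128 rad, distance 15371.7 km.
Leg P2→P3: central angle 0.6725 rad, distance 4284.6 km.
Total: 15371.7 + 4284.6 ≈ 19656 km.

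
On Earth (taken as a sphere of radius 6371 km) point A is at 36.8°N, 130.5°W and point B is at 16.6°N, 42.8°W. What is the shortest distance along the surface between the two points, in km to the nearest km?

Let φ₁ = 0.6423 rad, φ₂ = 0.2897 rad, and Δλ = 1.5307 rad.
cos c = sin φ₁ sin φ₂ + cos φ₁ cos φ₂ cos Δλ = (0.5990)(0.2857) + (0.8007)(0.9583)(0.0401) = 0.20193,
so c = arccos(0.20193) = 1.36747 rad.
Distance = R·c = 6371 × 1.3675 ≈ 8712 km.

8712 km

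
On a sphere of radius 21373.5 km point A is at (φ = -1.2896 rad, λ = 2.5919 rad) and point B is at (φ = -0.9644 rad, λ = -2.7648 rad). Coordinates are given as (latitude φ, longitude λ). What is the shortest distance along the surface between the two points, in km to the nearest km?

10377 km

Let φ₁ = -1.2896 rad, φ₂ = -0.9644 rad, and Δλ = 0.9265 rad.
Haversine: a = sin²(Δφ/2) + cos φ₁ cos φ₂ sin²(Δλ/2) = 0.0262 + (0.2775)(0.5699)(0.1997) = 0.05779.
Central angle c = 2·arcsin(√a) = 0.48553 rad.
Distance = R·c = 21373.5 × 0.4855 ≈ 10377 km.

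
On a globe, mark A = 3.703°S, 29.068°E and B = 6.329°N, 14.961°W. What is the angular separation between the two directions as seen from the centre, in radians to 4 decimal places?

In radians: φ₁ = -0.0646, φ₂ = 0.1105, Δλ = -44.029° = -0.7685 rad.
Haversine: a = sin²(Δφ/2) + cos φ₁ cos φ₂ sin²(Δλ/2) = 0.0076 + (0.9979)(0.9939)(0.1405) = 0.14700.
Central angle c = 2·arcsin(√a) = 0.78697 rad.
So the angular separation is 0.7870 rad.

0.7870 rad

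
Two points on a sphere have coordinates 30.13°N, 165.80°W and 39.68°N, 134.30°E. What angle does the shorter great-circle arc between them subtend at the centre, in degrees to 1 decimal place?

49.1°

In radians: φ₁ = 0.5259, φ₂ = 0.6925, Δλ = -59.900° = -1.0455 rad.
cos c = sin φ₁ sin φ₂ + cos φ₁ cos φ₂ cos Δλ = (0.5020)(0.6385) + (0.8649)(0.7696)(0.5015) = 0.65433,
so c = arccos(0.65433) = 0.85750 rad.
So the angular separation is 49.1°.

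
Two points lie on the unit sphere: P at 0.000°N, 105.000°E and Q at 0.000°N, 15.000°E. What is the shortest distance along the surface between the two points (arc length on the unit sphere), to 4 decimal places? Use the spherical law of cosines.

1.5708

In radians: φ₁ = 0.0000, φ₂ = 0.0000, Δλ = -90.000° = -1.5708 rad.
cos c = sin φ₁ sin φ₂ + cos φ₁ cos φ₂ cos Δλ = (0.0000)(0.0000) + (1.0000)(1.0000)(-0.0000) = -0.00000,
so c = arccos(-0.00000) = 1.57080 rad.
On the unit sphere the arc length equals the central angle: 1.5708.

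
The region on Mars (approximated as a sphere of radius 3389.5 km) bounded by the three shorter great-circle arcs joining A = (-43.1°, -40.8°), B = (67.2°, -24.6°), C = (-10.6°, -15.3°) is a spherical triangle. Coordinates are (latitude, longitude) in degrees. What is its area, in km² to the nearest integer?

Side lengths (central angles): a = 1.3630, b = 0.6865, c = 1.9371 rad; semiperimeter s = 1.9933.
By l'Huilier's theorem, tan(E/4) = √[tan(s/2) tan((s−a)/2) tan((s−b)/2) tan((s−c)/2)], giving spherical excess E = 0.4150 rad.
Area = E·R² = 0.4150 × (3389.5)² ≈ 4768026 km².

4768026 km²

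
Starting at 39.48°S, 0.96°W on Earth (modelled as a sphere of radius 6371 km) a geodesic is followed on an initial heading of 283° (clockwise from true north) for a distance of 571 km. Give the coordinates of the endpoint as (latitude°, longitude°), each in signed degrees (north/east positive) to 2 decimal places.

Angular distance δ = d/R = 571/6371 = 0.08962 rad; initial bearing θ = 4.9393 rad.
sin φ₂ = sin φ₁ cos δ + cos φ₁ sin δ cos θ = (-0.6358)(0.9960) + (0.7718)(0.0895)(0.2250) = -0.6177, so φ₂ = -38.15°.
Δλ = atan2(sin θ sin δ cos φ₁, cos δ − sin φ₁ sin φ₂) = atan2(-0.0673, 0.6032) = -6.367°.
λ₂ = -0.960° − 6.367° = -7.33°.

-38.15°, -7.33°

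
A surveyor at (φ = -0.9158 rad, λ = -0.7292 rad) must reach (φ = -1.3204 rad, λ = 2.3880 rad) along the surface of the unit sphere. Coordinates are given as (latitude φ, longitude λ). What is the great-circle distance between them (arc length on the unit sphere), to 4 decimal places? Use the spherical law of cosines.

0.9053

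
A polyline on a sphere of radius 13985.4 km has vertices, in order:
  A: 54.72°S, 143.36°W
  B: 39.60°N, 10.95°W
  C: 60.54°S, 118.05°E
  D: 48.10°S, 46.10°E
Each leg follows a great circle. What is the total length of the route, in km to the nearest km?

80323 km

Leg A→B: central angle 2.5331 rad, distance 35426.0 km.
Leg B→C: central angle 2.4873 rad, distance 34786.1 km.
Leg C→D: central angle 0.7230 rad, distance 10111.1 km.
Total: 35426.0 + 34786.1 + 10111.1 ≈ 80323 km.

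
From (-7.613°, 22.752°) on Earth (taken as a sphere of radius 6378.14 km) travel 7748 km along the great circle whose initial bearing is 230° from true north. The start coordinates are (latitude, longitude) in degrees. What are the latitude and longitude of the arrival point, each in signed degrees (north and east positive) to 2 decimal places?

Angular distance δ = d/R = 7748/6378.14 = 1.21477 rad; initial bearing θ = 4.0143 rad.
sin φ₂ = sin φ₁ cos δ + cos φ₁ sin δ cos θ = (-0.1325)(0.3485) + (0.9912)(0.9373)(-0.6428) = -0.6433, so φ₂ = -40.04°.
Δλ = atan2(sin θ sin δ cos φ₁, cos δ − sin φ₁ sin φ₂) = atan2(-0.7117, 0.2633) = -69.696°.
λ₂ = 22.752° − 69.696° = -46.94°.

-40.04°, -46.94°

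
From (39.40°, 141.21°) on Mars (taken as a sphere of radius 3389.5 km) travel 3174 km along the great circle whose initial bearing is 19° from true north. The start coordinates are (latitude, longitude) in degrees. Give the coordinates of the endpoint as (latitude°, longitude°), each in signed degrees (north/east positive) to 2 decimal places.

Angular distance δ = d/R = 3174/3389.5 = 0.93642 rad; initial bearing θ = 0.3316 rad.
sin φ₂ = sin φ₁ cos δ + cos φ₁ sin δ cos θ = (0.6347)(0.5927) + (0.7727)(0.8054)(0.9455) = 0.9647, so φ₂ = 74.72°.
Δλ = atan2(sin θ sin δ cos φ₁, cos δ − sin φ₁ sin φ₂) = atan2(0.2026, -0.0196) = 95.534°.
λ₂ = 141.210° + 95.534° = 236.74° → -123.26° after wrapping to (−180°, 180°].

74.72°, -123.26°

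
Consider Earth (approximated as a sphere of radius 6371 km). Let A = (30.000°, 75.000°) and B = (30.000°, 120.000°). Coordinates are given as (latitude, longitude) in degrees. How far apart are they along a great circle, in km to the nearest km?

In radians: φ₁ = 0.5236, φ₂ = 0.5236, Δλ = 45.000° = 0.7854 rad.
cos c = sin φ₁ sin φ₂ + cos φ₁ cos φ₂ cos Δλ = (0.5000)(0.5000) + (0.8660)(0.8660)(0.7071) = 0.78033,
so c = arccos(0.78033) = 0.67560 rad.
Distance = R·c = 6371 × 0.6756 ≈ 4304 km.

4304 km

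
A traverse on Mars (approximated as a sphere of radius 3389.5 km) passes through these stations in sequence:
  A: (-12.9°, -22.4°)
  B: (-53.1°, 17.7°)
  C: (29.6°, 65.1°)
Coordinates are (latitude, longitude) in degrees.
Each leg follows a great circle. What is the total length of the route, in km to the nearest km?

8496 km

Leg A→B: central angle 0.8941 rad, distance 3030.6 km.
Leg B→C: central angle 1.6124 rad, distance 5465.3 km.
Total: 3030.6 + 5465.3 ≈ 8496 km.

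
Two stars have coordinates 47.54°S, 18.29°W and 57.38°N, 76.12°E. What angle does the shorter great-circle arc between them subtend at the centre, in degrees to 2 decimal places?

With latitudes φ₁ = -47.540°, φ₂ = 57.380° and longitude difference Δλ = 94.410°:
Haversine: a = sin²(Δφ/2) + cos φ₁ cos φ₂ sin²(Δλ/2) = 0.6287 + (0.6751)(0.5391)(0.5384) = 0.82468.
Central angle c = 2·arcsin(√a) = 2.27754 rad.
So the angular separation is 130.49°.

130.49°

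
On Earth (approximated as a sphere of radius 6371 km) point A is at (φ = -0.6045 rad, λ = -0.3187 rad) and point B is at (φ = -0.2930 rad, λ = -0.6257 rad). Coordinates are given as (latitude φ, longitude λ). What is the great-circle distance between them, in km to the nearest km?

Let φ₁ = -0.6045 rad, φ₂ = -0.2930 rad, and Δλ = -0.3070 rad.
Haversine: a = sin²(Δφ/2) + cos φ₁ cos φ₂ sin²(Δλ/2) = 0.0241 + (0.8228)(0.9574)(0.0234) = 0.04248.
Central angle c = 2·arcsin(√a) = 0.41518 rad.
Distance = R·c = 6371 × 0.4152 ≈ 2645 km.

2645 km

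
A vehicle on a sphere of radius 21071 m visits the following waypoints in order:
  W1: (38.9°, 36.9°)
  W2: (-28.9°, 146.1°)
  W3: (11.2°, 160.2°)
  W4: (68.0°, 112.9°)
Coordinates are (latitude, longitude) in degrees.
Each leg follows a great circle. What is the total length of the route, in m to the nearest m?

Leg W1→W2: central angle 2.1265 rad, distance 44807.7 m.
Leg W2→W3: central angle 0.7391 rad, distance 15574.4 m.
Leg W3→W4: central angle 1.1271 rad, distance 23748.8 m.
Total: 44807.7 + 15574.4 + 23748.8 ≈ 84131 m.

84131 m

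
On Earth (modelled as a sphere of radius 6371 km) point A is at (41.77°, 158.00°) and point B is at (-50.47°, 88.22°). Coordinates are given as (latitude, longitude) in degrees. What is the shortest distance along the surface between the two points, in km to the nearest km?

With latitudes φ₁ = 41.770°, φ₂ = -50.470° and longitude difference Δλ = -69.780°:
cos c = sin φ₁ sin φ₂ + cos φ₁ cos φ₂ cos Δλ = (0.6661)(-0.7713) + (0.7458)(0.6365)(0.3456) = -0.34972,
so c = arccos(-0.34972) = 1.92807 rad.
Distance = R·c = 6371 × 1.9281 ≈ 12284 km.

12284 km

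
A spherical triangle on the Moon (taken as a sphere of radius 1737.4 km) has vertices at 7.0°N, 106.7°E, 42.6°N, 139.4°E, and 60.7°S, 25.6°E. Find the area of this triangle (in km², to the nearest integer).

385857 km²

Side lengths (central angles): a = 2.3974, b = 1.6019, c = 0.7992 rad; semiperimeter s = 2.3993.
By l'Huilier's theorem, tan(E/4) = √[tan(s/2) tan((s−a)/2) tan((s−b)/2) tan((s−c)/2)], giving spherical excess E = 0.1278 rad.
Area = E·R² = 0.1278 × (1737.4)² ≈ 385857 km².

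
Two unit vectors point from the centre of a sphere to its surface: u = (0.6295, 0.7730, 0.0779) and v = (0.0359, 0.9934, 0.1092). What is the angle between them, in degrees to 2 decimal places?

u·v = 0.7990; |u| = 0.9999, |v| = 1.0000.
cos θ = (u·v)/(|u||v|) = 0.7990, so θ = 36.96°.

36.96°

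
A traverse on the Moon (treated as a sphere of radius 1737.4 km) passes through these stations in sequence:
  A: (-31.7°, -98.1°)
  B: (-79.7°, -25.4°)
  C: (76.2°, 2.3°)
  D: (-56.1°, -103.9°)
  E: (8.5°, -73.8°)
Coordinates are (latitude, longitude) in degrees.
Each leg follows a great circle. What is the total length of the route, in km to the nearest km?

13012 km

Leg A→B: central angle 0.9737 rad, distance 1691.7 km.
Leg B→C: central angle 2.7331 rad, distance 4748.5 km.
Leg C→D: central angle 2.5739 rad, distance 4472.0 km.
Leg D→E: central angle 1.2084 rad, distance 2099.4 km.
Total: 1691.7 + 4748.5 + 4472.0 + 2099.4 ≈ 13012 km.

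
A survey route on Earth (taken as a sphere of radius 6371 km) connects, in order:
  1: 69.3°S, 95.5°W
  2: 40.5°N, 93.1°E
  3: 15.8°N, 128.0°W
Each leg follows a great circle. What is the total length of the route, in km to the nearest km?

29226 km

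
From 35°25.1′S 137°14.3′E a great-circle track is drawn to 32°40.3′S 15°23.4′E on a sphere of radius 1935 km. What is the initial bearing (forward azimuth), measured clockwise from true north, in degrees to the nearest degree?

With φ₁ = -0.6182, φ₂ = -0.5702, Δλ = -2.1267 rad, the forward-azimuth formula gives
θ = atan2( sin Δλ cos φ₂ , cos φ₁ sin φ₂ − sin φ₁ cos φ₂ cos Δλ ) = atan2(-0.7150, -0.6973) = -134.28°.
Adding 360° brings this into [0°, 360°): 226°.

226°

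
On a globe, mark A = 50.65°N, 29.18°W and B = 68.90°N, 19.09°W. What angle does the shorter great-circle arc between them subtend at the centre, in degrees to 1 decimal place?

Let φ₁ = 0.8840 rad, φ₂ = 1.2025 rad, and Δλ = 0.1761 rad.
Haversine: a = sin²(Δφ/2) + cos φ₁ cos φ₂ sin²(Δλ/2) = 0.0252 + (0.6341)(0.3600)(0.0077) = 0.02692.
Central angle c = 2·arcsin(√a) = 0.32961 rad.
So the angular separation is 18.9°.

18.9°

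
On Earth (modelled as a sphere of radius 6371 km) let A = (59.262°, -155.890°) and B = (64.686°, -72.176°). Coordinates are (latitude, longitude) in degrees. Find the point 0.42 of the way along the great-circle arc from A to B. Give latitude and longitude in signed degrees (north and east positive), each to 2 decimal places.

67.57°, -126.18°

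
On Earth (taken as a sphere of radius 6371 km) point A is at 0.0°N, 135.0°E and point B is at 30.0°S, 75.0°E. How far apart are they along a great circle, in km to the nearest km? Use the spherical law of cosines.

7154 km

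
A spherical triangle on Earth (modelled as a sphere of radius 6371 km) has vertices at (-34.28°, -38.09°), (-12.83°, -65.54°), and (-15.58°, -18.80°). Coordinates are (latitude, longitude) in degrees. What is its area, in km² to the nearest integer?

5342565 km²

Side lengths (central angles): a = 0.7908, b = 0.4452, c = 0.5735 rad; semiperimeter s = 0.9047.
By l'Huilier's theorem, tan(E/4) = √[tan(s/2) tan((s−a)/2) tan((s−b)/2) tan((s−c)/2)], giving spherical excess E = 0.1316 rad.
Area = E·R² = 0.1316 × (6371)² ≈ 5342565 km².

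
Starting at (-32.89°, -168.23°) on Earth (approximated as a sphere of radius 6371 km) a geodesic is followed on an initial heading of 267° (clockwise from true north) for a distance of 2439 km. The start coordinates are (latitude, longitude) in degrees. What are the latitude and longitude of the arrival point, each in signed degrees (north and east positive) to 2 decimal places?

Angular distance δ = d/R = 2439/6371 = 0.38283 rad; initial bearing θ = 4.6600 rad.
sin φ₂ = sin φ₁ cos δ + cos φ₁ sin δ cos θ = (-0.5430)(0.9276) + (0.8397)(0.3735)(-0.0523) = -0.5201, so φ₂ = -31.34°.
Δλ = atan2(sin θ sin δ cos φ₁, cos δ − sin φ₁ sin φ₂) = atan2(-0.3132, 0.6452) = -25.898°.
λ₂ = -168.230° − 25.898° = -194.13° → 165.87° after wrapping to (−180°, 180°].

-31.34°, 165.87°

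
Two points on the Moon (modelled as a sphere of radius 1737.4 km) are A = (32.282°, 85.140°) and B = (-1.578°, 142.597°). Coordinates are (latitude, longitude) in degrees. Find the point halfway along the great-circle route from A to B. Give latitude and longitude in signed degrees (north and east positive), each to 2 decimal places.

17.37°, 116.49°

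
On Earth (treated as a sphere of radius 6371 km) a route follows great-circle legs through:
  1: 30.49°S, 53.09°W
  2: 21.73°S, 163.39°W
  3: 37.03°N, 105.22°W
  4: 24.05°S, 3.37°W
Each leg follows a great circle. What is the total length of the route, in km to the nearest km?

32108 km

Leg 1→2: central angle 1.6608 rad, distance 10580.8 km.
Leg 2→3: central angle 1.4018 rad, distance 8931.2 km.
Leg 3→4: central angle 1.9770 rad, distance 12595.5 km.
Total: 10580.8 + 8931.2 + 12595.5 ≈ 32108 km.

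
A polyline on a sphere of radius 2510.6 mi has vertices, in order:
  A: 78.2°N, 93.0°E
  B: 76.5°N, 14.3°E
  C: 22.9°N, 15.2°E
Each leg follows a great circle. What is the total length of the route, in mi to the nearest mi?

Leg A→B: central angle 0.2796 rad, distance 701.9 mi.
Leg B→C: central angle 0.9355 rad, distance 2348.7 mi.
Total: 701.9 + 2348.7 ≈ 3051 mi.

3051 mi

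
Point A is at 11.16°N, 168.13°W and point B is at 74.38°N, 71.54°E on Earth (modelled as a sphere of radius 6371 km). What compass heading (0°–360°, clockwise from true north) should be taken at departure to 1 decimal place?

346.5°

Δλ = -120.330° = -2.1002 rad.
y = sin Δλ · cos φ₂ = (-0.8631)(0.2693) = -0.2324
x = cos φ₁ sin φ₂ − sin φ₁ cos φ₂ cos Δλ = (0.9811)(0.9631) − (0.1935)(0.2693)(-0.5050) = 0.9712
θ = atan2(y, x) = -13.46°; adding 360° gives 346.5°.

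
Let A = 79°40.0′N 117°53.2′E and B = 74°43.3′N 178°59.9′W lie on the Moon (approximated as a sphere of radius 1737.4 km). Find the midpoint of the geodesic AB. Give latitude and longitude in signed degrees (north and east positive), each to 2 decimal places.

78.97°, 156.10°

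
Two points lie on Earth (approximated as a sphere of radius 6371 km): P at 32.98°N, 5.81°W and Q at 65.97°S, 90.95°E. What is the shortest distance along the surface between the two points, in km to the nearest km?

13622 km

With latitudes φ₁ = 32.980°, φ₂ = -65.970° and longitude difference Δλ = 96.760°:
cos c = sin φ₁ sin φ₂ + cos φ₁ cos φ₂ cos Δλ = (0.5443)(-0.9133) + (0.8389)(0.4072)(-0.1177) = -0.53738,
so c = arccos(-0.53738) = 2.13812 rad.
Distance = R·c = 6371 × 2.1381 ≈ 13622 km.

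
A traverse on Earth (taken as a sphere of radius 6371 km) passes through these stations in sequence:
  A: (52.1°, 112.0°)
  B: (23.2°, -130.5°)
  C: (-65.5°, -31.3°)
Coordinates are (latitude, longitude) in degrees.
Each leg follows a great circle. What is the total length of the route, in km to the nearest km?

22453 km

Leg A→B: central angle 1.5206 rad, distance 9687.9 km.
Leg B→C: central angle 2.0036 rad, distance 12764.9 km.
Total: 9687.9 + 12764.9 ≈ 22453 km.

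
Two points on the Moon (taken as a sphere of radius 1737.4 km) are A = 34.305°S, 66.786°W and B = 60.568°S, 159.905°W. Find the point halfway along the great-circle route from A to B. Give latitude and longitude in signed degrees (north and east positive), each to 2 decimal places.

-56.82°, -98.33°

The central angle between A and B is δ = 1.0829 rad.
With f = 0.5, the slerp weights are sin((1−f)δ)/sin δ = 0.5835 and sin(fδ)/sin δ = 0.5835.
Weighted sum of the unit vectors: (0.5835)·(0.3256,-0.7592,-0.5636) + (0.5835)·(-0.4615,-0.1688,-0.8709) = (-0.0793, -0.5414, -0.8370).
Converting back: φ = atan2(z, √(x²+y²)) = -56.82°, λ = atan2(y, x) = -98.33°.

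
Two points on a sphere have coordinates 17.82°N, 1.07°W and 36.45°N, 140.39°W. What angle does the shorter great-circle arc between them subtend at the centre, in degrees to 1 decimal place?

113.5°

In radians: φ₁ = 0.3110, φ₂ = 0.6362, Δλ = -139.320° = -2.4316 rad.
Haversine: a = sin²(Δφ/2) + cos φ₁ cos φ₂ sin²(Δλ/2) = 0.0262 + (0.9520)(0.8044)(0.8792) = 0.69946.
Central angle c = 2·arcsin(√a) = 1.98114 rad.
So the angular separation is 113.5°.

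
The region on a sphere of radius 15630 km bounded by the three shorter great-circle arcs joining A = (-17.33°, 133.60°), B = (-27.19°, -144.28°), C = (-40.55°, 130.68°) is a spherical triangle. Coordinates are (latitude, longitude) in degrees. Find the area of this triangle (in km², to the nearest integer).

69756848 km²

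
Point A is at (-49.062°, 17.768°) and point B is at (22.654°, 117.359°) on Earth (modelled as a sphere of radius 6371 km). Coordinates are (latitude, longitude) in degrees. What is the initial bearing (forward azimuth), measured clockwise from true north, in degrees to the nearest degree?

81°

With φ₁ = -0.8563, φ₂ = 0.3954, Δλ = 1.7382 rad, the forward-azimuth formula gives
θ = atan2( sin Δλ cos φ₂ , cos φ₁ sin φ₂ − sin φ₁ cos φ₂ cos Δλ ) = atan2(0.9099, 0.1362) = 81.49°.
So the initial bearing is 81°.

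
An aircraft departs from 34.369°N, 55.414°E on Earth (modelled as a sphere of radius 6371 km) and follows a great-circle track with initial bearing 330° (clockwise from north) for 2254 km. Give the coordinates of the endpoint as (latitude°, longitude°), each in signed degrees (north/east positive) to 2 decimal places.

51.01°, 39.43°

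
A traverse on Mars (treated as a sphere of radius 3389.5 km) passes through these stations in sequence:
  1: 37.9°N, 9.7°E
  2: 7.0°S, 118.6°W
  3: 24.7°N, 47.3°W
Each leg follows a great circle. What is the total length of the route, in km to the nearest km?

11849 km

Leg 1→2: central angle 2.1655 rad, distance 7340.0 km.
Leg 2→3: central angle 1.3303 rad, distance 4509.1 km.
Total: 7340.0 + 4509.1 ≈ 11849 km.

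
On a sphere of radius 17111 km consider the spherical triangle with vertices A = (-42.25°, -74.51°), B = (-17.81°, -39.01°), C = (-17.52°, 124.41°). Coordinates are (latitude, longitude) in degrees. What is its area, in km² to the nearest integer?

Side lengths (central angles): a = 2.4624, b = 2.0548, c = 0.6771 rad; semiperimeter s = 2.5972.
By l'Huilier's theorem, tan(E/4) = √[tan(s/2) tan((s−a)/2) tan((s−b)/2) tan((s−c)/2)], giving spherical excess E = 1.2018 rad.
Area = E·R² = 1.2018 × (17111)² ≈ 351879143 km².

351879143 km²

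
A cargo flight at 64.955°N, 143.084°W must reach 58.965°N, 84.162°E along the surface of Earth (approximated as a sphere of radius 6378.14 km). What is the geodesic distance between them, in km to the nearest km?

With latitudes φ₁ = 64.955°, φ₂ = 58.965° and longitude difference Δλ = -132.754°:
cos c = sin φ₁ sin φ₂ + cos φ₁ cos φ₂ cos Δλ = (0.9060)(0.8569) + (0.4233)(0.5156)(-0.6789) = 0.62813,
so c = arccos(0.62813) = 0.89165 rad.
Distance = R·c = 6378.14 × 0.8917 ≈ 5687 km.

5687 km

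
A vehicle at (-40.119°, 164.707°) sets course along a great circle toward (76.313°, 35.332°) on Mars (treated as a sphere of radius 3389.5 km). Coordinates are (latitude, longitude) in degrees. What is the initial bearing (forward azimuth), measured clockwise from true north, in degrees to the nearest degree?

344°

Δλ = -129.375° = -2.2580 rad.
y = sin Δλ · cos φ₂ = (-0.7730)(0.2366) = -0.1829
x = cos φ₁ sin φ₂ − sin φ₁ cos φ₂ cos Δλ = (0.7647)(0.9716) − (-0.6444)(0.2366)(-0.6344) = 0.6463
θ = atan2(y, x) = -15.80°; adding 360° gives 344°.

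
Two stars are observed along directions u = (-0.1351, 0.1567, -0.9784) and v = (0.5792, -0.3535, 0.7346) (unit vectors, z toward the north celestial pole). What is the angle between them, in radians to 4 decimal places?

u·v = -0.8524; |u| = 1.0000, |v| = 1.0000.
cos θ = (u·v)/(|u||v|) = -0.8523, so θ = 2.5912 rad.

2.5912 rad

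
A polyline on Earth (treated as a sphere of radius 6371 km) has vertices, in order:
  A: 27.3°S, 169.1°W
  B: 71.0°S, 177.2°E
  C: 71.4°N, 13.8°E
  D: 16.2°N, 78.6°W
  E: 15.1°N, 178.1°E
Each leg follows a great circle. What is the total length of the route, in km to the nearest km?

43649 km

Leg A→B: central angle 0.7745 rad, distance 4934.7 km.
Leg B→C: central angle 3.0483 rad, distance 19420.5 km.
Leg C→D: central angle 1.3165 rad, distance 8387.2 km.
Leg D→E: central angle 1.7119 rad, distance 10906.3 km.
Total: 4934.7 + 19420.5 + 8387.2 + 10906.3 ≈ 43649 km.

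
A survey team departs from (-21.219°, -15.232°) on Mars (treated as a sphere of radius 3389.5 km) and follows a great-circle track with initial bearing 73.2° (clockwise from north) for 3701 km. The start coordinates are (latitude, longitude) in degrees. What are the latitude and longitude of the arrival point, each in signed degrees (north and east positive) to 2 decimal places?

4.15°, 43.18°

Angular distance δ = d/R = 3701/3389.5 = 1.09190 rad; initial bearing θ = 1.2776 rad.
sin φ₂ = sin φ₁ cos δ + cos φ₁ sin δ cos θ = (-0.3619)(0.4608) + (0.9322)(0.8875)(0.2890) = 0.0723, so φ₂ = 4.15°.
Δλ = atan2(sin θ sin δ cos φ₁, cos δ − sin φ₁ sin φ₂) = atan2(0.7920, 0.4870) = 58.414°.
λ₂ = -15.232° + 58.414° = 43.18°.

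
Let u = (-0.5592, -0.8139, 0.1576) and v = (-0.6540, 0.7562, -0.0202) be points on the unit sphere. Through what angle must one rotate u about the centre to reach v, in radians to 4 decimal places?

1.8265 rad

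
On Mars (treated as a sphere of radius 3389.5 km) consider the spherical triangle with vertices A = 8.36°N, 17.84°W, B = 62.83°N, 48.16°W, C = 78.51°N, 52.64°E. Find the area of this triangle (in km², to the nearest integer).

3320097 km²

Side lengths (central angles): a = 0.5457, b = 1.3609, c = 1.0247 rad; semiperimeter s = 1.4657.
By l'Huilier's theorem, tan(E/4) = √[tan(s/2) tan((s−a)/2) tan((s−b)/2) tan((s−c)/2)], giving spherical excess E = 0.2890 rad.
Area = E·R² = 0.2890 × (3389.5)² ≈ 3320097 km².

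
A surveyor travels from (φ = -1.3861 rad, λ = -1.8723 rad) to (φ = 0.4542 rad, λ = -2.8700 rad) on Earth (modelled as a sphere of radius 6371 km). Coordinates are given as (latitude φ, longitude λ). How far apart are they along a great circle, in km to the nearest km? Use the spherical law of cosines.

With latitudes φ₁ = -79.418°, φ₂ = 26.024° and longitude difference Δλ = -57.164°:
cos c = sin φ₁ sin φ₂ + cos φ₁ cos φ₂ cos Δλ = (-0.9830)(0.4387) + (0.1836)(0.8986)(0.5422) = -0.34180,
so c = arccos(-0.34180) = 1.91962 rad.
Distance = R·c = 6371 × 1.9196 ≈ 12230 km.

12230 km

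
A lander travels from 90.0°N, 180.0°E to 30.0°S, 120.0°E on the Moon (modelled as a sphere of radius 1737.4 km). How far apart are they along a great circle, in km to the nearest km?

In radians: φ₁ = 1.5708, φ₂ = -0.5236, Δλ = -60.000° = -1.0472 rad.
cos c = sin φ₁ sin φ₂ + cos φ₁ cos φ₂ cos Δλ = (1.0000)(-0.5000) + (0.0000)(0.8660)(0.5000) = -0.50000,
so c = arccos(-0.50000) = 2.09440 rad.
Distance = R·c = 1737.4 × 2.0944 ≈ 3639 km.

3639 km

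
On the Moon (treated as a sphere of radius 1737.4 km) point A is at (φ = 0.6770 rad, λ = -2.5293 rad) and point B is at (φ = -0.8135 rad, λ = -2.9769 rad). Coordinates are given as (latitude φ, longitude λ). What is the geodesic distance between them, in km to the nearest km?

2681 km

With latitudes φ₁ = 38.789°, φ₂ = -46.610° and longitude difference Δλ = -25.646°:
cos c = sin φ₁ sin φ₂ + cos φ₁ cos φ₂ cos Δλ = (0.6265)(-0.7267) + (0.7795)(0.6870)(0.9015) = 0.02746,
so c = arccos(0.02746) = 1.54333 rad.
Distance = R·c = 1737.4 × 1.5433 ≈ 2681 km.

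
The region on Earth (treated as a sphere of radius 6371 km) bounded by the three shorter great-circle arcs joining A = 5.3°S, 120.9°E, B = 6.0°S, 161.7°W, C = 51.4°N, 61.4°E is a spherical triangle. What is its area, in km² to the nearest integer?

Side lengths (central angles): a = 2.1350, b = 1.3252, c = 1.3432 rad; semiperimeter s = 2.4017.
By l'Huilier's theorem, tan(E/4) = √[tan(s/2) tan((s−a)/2) tan((s−b)/2) tan((s−c)/2)], giving spherical excess E = 1.3380 rad.
Area = E·R² = 1.3380 × (6371)² ≈ 54309228 km².

54309228 km²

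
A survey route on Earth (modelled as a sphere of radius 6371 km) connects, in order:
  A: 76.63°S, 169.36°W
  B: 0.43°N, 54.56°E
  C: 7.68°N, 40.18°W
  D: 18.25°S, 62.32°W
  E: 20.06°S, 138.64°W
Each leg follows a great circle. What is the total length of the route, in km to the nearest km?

33358 km

Leg A→B: central angle 1.7455 rad, distance 11120.9 km.
Leg B→C: central angle 1.6518 rad, distance 10523.4 km.
Leg C→D: central angle 0.5918 rad, distance 3770.4 km.
Leg D→E: central angle 1.2468 rad, distance 7943.1 km.
Total: 11120.9 + 10523.4 + 3770.4 + 7943.1 ≈ 33358 km.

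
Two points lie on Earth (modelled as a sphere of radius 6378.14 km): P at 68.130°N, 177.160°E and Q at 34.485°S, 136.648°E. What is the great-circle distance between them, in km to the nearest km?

Let φ₁ = 1.1891 rad, φ₂ = -0.6019 rad, and Δλ = -0.7071 rad.
cos c = sin φ₁ sin φ₂ + cos φ₁ cos φ₂ cos Δλ = (0.9280)(-0.5662) + (0.3725)(0.8243)(0.7603) = -0.29201,
so c = arccos(-0.29201) = 1.86712 rad.
Distance = R·c = 6378.14 × 1.8671 ≈ 11909 km.

11909 km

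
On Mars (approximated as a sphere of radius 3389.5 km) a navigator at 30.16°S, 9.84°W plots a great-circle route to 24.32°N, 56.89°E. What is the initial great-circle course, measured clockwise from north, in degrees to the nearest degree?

57°

Δλ = 66.730° = 1.1647 rad.
y = sin Δλ · cos φ₂ = (0.9187)(0.9113) = 0.8371
x = cos φ₁ sin φ₂ − sin φ₁ cos φ₂ cos Δλ = (0.8646)(0.4118) − (-0.5024)(0.9113)(0.3951) = 0.5370
θ = atan2(y, x) = 57.32°, so the bearing is 57°.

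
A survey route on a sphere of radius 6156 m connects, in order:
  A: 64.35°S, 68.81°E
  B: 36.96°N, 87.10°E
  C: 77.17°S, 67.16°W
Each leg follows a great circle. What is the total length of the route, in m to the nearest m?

Leg A→B: central angle 1.7860 rad, distance 10994.9 m.
Leg B→C: central angle 2.4129 rad, distance 14854.1 m.
Total: 10994.9 + 14854.1 ≈ 25849 m.

25849 m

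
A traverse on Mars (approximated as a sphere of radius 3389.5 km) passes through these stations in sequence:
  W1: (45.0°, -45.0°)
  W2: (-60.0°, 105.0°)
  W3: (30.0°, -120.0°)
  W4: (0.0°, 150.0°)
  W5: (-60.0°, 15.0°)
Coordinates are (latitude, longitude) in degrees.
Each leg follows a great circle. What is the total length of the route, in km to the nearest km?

29288 km

Leg W1→W2: central angle 2.7352 rad, distance 9271.0 km.
Leg W2→W3: central angle 2.4027 rad, distance 8143.9 km.
Leg W3→W4: central angle 1.5708 rad, distance 5324.2 km.
Leg W4→W5: central angle 1.9322 rad, distance 6549.1 km.
Total: 9271.0 + 8143.9 + 5324.2 + 6549.1 ≈ 29288 km.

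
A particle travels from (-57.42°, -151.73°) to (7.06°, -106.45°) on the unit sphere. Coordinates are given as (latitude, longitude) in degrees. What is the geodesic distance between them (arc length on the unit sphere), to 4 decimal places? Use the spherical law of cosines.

1.2949

With latitudes φ₁ = -57.420°, φ₂ = 7.060° and longitude difference Δλ = 45.280°:
cos c = sin φ₁ sin φ₂ + cos φ₁ cos φ₂ cos Δλ = (-0.8426)(0.1229) + (0.5385)(0.9924)(0.7036) = 0.27245,
so c = arccos(0.27245) = 1.29485 rad.
On the unit sphere the arc length equals the central angle: 1.2949.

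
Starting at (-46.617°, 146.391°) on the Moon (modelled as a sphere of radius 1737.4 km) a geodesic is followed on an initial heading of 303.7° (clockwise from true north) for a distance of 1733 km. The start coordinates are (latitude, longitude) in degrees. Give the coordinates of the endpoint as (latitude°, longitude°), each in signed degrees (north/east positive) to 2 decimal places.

Angular distance δ = d/R = 1733/1737.4 = 0.99747 rad; initial bearing θ = 5.3006 rad.
sin φ₂ = sin φ₁ cos δ + cos φ₁ sin δ cos θ = (-0.7268)(0.5424) + (0.6869)(0.8401)(0.5548) = -0.0741, so φ₂ = -4.25°.
Δλ = atan2(sin θ sin δ cos φ₁, cos δ − sin φ₁ sin φ₂) = atan2(-0.4801, 0.4886) = -44.495°.
λ₂ = 146.391° − 44.495° = 101.90°.

-4.25°, 101.90°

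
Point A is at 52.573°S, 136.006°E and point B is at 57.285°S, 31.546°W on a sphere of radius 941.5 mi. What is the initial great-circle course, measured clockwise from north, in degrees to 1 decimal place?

187.1°

With φ₁ = -0.9176, φ₂ = -0.9998, Δλ = -2.9243 rad, the forward-azimuth formula gives
θ = atan2( sin Δλ cos φ₂ , cos φ₁ sin φ₂ − sin φ₁ cos φ₂ cos Δλ ) = atan2(-0.1165, -0.9304) = -172.86°.
Adding 360° brings this into [0°, 360°): 187.1°.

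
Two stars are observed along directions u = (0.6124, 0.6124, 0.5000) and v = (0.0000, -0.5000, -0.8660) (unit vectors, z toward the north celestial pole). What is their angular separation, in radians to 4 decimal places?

2.4027 rad

u·v = -0.7392; |u| = 1.0000, |v| = 1.0000.
cos θ = (u·v)/(|u||v|) = -0.7392, so θ = 2.4027 rad.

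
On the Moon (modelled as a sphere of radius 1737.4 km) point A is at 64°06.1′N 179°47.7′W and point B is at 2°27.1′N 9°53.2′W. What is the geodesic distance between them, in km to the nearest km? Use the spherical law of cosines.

3427 km

In radians: φ₁ = 1.1188, φ₂ = 0.0428, Δλ = 169.908° = 2.9655 rad.
cos c = sin φ₁ sin φ₂ + cos φ₁ cos φ₂ cos Δλ = (0.8996)(0.0428) + (0.4368)(0.9991)(-0.9845) = -0.39114,
so c = arccos(-0.39114) = 1.97267 rad.
Distance = R·c = 1737.4 × 1.9727 ≈ 3427 km.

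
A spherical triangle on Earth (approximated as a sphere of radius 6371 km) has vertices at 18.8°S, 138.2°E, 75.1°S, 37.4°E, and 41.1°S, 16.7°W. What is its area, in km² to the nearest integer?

Side lengths (central angles): a = 0.7244, b = 2.0199, c = 1.3017 rad; semiperimeter s = 2.0230.
By l'Huilier's theorem, tan(E/4) = √[tan(s/2) tan((s−a)/2) tan((s−b)/2) tan((s−c)/2)], giving spherical excess E = 0.1070 rad.
Area = E·R² = 0.1070 × (6371)² ≈ 4344557 km².

4344557 km²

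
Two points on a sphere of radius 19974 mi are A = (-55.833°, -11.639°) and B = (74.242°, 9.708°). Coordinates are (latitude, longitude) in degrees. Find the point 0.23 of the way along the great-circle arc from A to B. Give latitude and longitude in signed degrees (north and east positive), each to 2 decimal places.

Central angle δ = 2.2840 rad. Interpolating on the sphere with fraction f = 0.23:
P = [sin((1−f)δ)·A + sin(fδ)·B] / sin δ = 1.2990·A + 0.6631·B in Cartesian coordinates,
giving P = (0.8920, -0.1168, -0.4366), i.e. latitude -25.89°, longitude -7.46°.

-25.89°, -7.46°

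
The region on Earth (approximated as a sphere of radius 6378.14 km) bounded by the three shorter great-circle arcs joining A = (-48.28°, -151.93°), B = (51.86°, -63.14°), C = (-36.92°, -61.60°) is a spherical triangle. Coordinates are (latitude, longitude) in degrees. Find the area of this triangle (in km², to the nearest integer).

52890035 km²

Side lengths (central angles): a = 1.5497, b = 1.1093, c = 2.1875 rad; semiperimeter s = 2.4232.
By l'Huilier's theorem, tan(E/4) = √[tan(s/2) tan((s−a)/2) tan((s−b)/2) tan((s−c)/2)], giving spherical excess E = 1.3001 rad.
Area = E·R² = 1.3001 × (6378.14)² ≈ 52890035 km².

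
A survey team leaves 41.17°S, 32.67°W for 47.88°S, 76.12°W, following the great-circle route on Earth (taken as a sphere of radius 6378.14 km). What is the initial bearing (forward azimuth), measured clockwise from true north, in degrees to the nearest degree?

243°

Δλ = -43.450° = -0.7583 rad.
y = sin Δλ · cos φ₂ = (-0.6877)(0.6707) = -0.4612
x = cos φ₁ sin φ₂ − sin φ₁ cos φ₂ cos Δλ = (0.7528)(-0.7417) − (-0.6583)(0.6707)(0.7260) = -0.2378
θ = atan2(y, x) = -117.28°; adding 360° gives 243°.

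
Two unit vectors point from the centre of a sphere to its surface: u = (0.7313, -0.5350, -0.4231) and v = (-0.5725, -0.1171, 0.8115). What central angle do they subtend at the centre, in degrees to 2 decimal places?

134.38°

u·v = -0.6994; |u| = 1.0000, |v| = 1.0000.
cos θ = (u·v)/(|u||v|) = -0.6994, so θ = 134.38°.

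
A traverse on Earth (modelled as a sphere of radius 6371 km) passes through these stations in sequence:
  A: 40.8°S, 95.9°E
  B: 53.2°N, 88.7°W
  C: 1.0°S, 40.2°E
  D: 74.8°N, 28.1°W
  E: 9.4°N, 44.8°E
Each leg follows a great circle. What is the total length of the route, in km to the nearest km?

49156 km

Leg A→B: central angle 2.9185 rad, distance 18593.6 km.
Leg B→C: central angle 1.9715 rad, distance 12560.5 km.
Leg C→D: central angle 1.4906 rad, distance 9496.8 km.
Leg D→E: central angle 1.3349 rad, distance 8504.9 km.
Total: 18593.6 + 12560.5 + 9496.8 + 8504.9 ≈ 49156 km.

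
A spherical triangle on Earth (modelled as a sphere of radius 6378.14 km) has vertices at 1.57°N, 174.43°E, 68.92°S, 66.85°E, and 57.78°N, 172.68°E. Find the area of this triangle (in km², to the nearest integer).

Side lengths (central angles): a = 2.5712, b = 0.9813, c = 1.7054 rad; semiperimeter s = 2.6290.
By l'Huilier's theorem, tan(E/4) = √[tan(s/2) tan((s−a)/2) tan((s−b)/2) tan((s−c)/2)], giving spherical excess E = 0.9549 rad.
Area = E·R² = 0.9549 × (6378.14)² ≈ 38845737 km².

38845737 km²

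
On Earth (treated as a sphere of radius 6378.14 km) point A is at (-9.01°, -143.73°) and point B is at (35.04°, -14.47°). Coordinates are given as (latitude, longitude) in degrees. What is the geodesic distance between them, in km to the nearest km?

In radians: φ₁ = -0.1573, φ₂ = 0.6116, Δλ = 129.260° = 2.2560 rad.
cos c = sin φ₁ sin φ₂ + cos φ₁ cos φ₂ cos Δλ = (-0.1566)(0.5741) + (0.9877)(0.8188)(-0.6328) = -0.60166,
so c = arccos(-0.60166) = 2.21638 rad.
Distance = R·c = 6378.14 × 2.2164 ≈ 14136 km.

14136 km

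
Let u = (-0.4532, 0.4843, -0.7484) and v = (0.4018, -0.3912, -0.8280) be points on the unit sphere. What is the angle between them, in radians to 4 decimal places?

u·v = 0.2481; |u| = 1.0000, |v| = 1.0000.
cos θ = (u·v)/(|u||v|) = 0.2481, so θ = 1.3201 rad.

1.3201 rad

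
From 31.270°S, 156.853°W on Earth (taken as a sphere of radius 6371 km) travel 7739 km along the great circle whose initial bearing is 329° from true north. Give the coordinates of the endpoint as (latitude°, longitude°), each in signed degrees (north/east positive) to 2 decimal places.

30.38°, 169.12°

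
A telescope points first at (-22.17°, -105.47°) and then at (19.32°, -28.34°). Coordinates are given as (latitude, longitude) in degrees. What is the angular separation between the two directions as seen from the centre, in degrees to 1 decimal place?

86.0°

In radians: φ₁ = -0.3869, φ₂ = 0.3372, Δλ = 77.130° = 1.3462 rad.
cos c = sin φ₁ sin φ₂ + cos φ₁ cos φ₂ cos Δλ = (-0.3774)(0.3308) + (0.9261)(0.9437)(0.2227) = 0.06981,
so c = arccos(0.06981) = 1.50093 rad.
So the angular separation is 86.0°.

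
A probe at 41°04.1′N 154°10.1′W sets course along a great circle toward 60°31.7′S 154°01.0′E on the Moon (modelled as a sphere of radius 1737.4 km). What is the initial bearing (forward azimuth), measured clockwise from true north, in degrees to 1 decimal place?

With φ₁ = 0.7168, φ₂ = -1.0564, Δλ = -0.9043 rad, the forward-azimuth formula gives
θ = atan2( sin Δλ cos φ₂ , cos φ₁ sin φ₂ − sin φ₁ cos φ₂ cos Δλ ) = atan2(-0.3867, -0.8562) = -155.69°.
Adding 360° brings this into [0°, 360°): 204.3°.

204.3°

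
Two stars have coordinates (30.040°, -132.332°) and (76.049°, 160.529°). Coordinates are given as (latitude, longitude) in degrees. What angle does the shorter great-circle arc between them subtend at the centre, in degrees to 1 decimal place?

55.5°

With latitudes φ₁ = 30.040°, φ₂ = 76.049° and longitude difference Δλ = -67.139°:
Haversine: a = sin²(Δφ/2) + cos φ₁ cos φ₂ sin²(Δλ/2) = 0.1527 + (0.8657)(0.2411)(0.3058) = 0.21654.
Central angle c = 2·arcsin(√a) = 0.96803 rad.
So the angular separation is 55.5°.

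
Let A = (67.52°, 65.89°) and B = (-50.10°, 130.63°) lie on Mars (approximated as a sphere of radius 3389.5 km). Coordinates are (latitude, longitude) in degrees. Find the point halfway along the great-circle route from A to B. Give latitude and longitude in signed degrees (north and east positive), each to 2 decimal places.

10.15°, 107.37°

Central angle δ = 2.2196 rad. Interpolating on the sphere with fraction f = 0.5:
P = [sin((1−f)δ)·A + sin(fδ)·B] / sin δ = 1.1240·A + 1.1240·B in Cartesian coordinates,
giving P = (-0.2939, 0.9394, 0.1763), i.e. latitude 10.15°, longitude 107.37°.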